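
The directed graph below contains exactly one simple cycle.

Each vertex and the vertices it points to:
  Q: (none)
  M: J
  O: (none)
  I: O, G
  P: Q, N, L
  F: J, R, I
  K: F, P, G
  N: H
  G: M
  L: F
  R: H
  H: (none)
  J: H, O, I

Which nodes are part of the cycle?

DFS with gray/black marking from G:
G gray
  M gray
    J gray
      H gray
      H black
      O gray
      O black
      I gray
        I→O: O black — skip
        I→G: G is gray → back edge
Back edge closes the cycle G → M → J → I → G; its vertices are {G, I, J, M}.

G, I, J, M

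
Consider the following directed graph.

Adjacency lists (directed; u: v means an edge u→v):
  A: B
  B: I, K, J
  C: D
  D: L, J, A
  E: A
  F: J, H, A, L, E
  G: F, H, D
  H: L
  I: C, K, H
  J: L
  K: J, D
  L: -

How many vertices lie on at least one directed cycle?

A vertex is on a directed cycle iff it belongs to a strongly connected component of size ≥ 2 (or has a self-loop).
The vertices on cycles are {A, B, C, D, I, K} — 6 in total.

6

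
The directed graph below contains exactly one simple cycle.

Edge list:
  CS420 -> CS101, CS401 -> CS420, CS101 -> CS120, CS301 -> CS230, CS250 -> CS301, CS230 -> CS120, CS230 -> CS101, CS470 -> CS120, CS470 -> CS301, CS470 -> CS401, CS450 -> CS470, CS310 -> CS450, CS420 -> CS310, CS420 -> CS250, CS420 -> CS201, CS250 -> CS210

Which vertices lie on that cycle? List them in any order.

CS310, CS401, CS420, CS450, CS470

DFS with gray/black marking from CS420:
CS420 gray
  CS201 gray
  CS201 black
  CS101 gray
    CS120 gray
    CS120 black
  CS101 black
  CS310 gray
    CS450 gray
      CS470 gray
        CS470→CS120: CS120 black — skip
        CS401 gray
          CS401→CS420: CS420 is gray → back edge
Back edge closes the cycle CS420 → CS310 → CS450 → CS470 → CS401 → CS420; its vertices are {CS310, CS401, CS420, CS450, CS470}.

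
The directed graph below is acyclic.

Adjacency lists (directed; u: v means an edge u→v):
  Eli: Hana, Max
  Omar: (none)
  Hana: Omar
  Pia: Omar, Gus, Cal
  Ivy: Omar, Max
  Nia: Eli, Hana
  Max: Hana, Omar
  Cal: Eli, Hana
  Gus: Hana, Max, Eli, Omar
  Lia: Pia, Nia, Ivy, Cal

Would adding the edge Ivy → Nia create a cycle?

No

Adding Ivy→Nia creates a cycle iff Nia can already reach Ivy.
Explore from Nia: no path reaches Ivy. The graph stays acyclic.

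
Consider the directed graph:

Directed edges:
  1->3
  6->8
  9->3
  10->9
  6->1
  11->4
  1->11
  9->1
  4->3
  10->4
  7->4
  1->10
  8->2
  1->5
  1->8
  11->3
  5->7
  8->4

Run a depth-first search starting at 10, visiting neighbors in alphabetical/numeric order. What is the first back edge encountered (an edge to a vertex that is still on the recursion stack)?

DFS from 10 (visiting neighbors in alphabetical/numeric order); mark gray on enter, black on exit:
10 gray
  4 gray
    3 gray
    3 black
  4 black
  9 gray
    1 gray
      1→3: 3 black — skip
      5 gray
        7 gray
          7→4: 4 black — skip
        7 black
      5 black
      8 gray
        2 gray
        2 black
        8→4: 4 black — skip
      8 black
      1→10: 10 is gray → back edge
First back edge: 1 → 10.

1->10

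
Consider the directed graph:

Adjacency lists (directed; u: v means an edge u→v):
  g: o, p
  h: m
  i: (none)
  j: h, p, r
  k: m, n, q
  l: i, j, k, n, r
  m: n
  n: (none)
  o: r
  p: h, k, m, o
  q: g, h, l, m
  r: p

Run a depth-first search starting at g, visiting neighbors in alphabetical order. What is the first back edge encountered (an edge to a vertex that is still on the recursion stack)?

q→g

DFS from g (visiting neighbors in alphabetical order); mark gray on enter, black on exit:
g gray
  o gray
    r gray
      p gray
        h gray
          m gray
            n gray
            n black
          m black
        h black
        k gray
          k→m: m black — skip
          k→n: n black — skip
          q gray
            q→g: g is gray → back edge
First back edge: q → g.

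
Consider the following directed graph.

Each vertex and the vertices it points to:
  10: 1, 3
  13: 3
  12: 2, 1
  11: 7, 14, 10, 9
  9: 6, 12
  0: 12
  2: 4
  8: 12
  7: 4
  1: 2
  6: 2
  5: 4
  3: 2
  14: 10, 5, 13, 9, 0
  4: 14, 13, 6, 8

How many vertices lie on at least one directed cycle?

13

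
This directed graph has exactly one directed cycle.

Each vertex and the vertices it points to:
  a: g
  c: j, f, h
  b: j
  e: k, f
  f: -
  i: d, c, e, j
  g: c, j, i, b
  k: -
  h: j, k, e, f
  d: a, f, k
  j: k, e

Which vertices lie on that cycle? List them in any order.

a, d, g, i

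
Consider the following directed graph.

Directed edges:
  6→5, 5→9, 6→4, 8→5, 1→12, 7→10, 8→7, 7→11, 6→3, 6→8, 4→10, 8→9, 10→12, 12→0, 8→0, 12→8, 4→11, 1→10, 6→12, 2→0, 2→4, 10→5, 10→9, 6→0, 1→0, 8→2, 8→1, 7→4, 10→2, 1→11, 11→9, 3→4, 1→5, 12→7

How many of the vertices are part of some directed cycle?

7

A vertex is on a directed cycle iff it belongs to a strongly connected component of size ≥ 2 (or has a self-loop).
The vertices on cycles are {1, 2, 4, 7, 8, 10, 12} — 7 in total.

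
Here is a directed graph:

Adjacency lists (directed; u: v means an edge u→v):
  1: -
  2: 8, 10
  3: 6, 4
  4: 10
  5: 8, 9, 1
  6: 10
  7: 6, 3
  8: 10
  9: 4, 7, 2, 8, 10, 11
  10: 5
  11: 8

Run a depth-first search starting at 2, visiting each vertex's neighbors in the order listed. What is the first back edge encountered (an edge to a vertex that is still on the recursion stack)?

DFS from 2 (visiting each vertex's neighbors in the order listed); mark gray on enter, black on exit:
2 gray
  8 gray
    10 gray
      5 gray
        5→8: 8 is gray → back edge
First back edge: 5 → 8.

5→8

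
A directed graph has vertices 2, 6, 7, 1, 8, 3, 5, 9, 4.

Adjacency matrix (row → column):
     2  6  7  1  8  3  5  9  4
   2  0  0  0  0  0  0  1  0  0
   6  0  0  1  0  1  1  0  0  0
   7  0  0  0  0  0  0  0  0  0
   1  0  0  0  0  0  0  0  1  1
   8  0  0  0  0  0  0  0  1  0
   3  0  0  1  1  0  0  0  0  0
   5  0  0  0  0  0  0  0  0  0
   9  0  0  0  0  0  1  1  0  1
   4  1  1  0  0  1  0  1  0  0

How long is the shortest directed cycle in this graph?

For each vertex v, BFS finds the shortest path from v back to v.
The shortest such closed walk is 9 → 3 → 1 → 9, length 3.

3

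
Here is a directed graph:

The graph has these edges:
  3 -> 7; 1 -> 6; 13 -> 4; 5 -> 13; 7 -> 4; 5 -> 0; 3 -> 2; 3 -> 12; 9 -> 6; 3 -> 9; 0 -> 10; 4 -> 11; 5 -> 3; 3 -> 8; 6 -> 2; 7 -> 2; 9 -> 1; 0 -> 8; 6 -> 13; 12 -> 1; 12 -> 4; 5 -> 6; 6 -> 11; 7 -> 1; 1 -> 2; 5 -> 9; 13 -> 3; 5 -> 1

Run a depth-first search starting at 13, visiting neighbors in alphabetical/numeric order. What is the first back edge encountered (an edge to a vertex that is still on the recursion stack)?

6→13

DFS from 13 (visiting neighbors in alphabetical/numeric order); mark gray on enter, black on exit:
13 gray
  3 gray
    2 gray
    2 black
    7 gray
      1 gray
        1→2: 2 black — skip
        6 gray
          6→2: 2 black — skip
          11 gray
          11 black
          6→13: 13 is gray → back edge
First back edge: 6 → 13.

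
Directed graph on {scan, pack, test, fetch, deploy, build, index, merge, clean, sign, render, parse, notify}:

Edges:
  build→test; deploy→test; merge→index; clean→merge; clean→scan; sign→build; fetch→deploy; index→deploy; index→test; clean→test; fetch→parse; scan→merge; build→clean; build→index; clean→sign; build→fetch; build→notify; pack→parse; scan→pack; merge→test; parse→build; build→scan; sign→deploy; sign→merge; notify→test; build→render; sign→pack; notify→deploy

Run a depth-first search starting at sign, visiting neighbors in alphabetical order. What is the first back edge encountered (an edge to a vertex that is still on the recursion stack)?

DFS from sign (visiting neighbors in alphabetical order); mark gray on enter, black on exit:
sign gray
  build gray
    clean gray
      merge gray
        index gray
          deploy gray
            test gray
            test black
          deploy black
          index→test: test black — skip
        index black
        merge→test: test black — skip
      merge black
      scan gray
        scan→merge: merge black — skip
        pack gray
          parse gray
            parse→build: build is gray → back edge
First back edge: parse → build.

parse->build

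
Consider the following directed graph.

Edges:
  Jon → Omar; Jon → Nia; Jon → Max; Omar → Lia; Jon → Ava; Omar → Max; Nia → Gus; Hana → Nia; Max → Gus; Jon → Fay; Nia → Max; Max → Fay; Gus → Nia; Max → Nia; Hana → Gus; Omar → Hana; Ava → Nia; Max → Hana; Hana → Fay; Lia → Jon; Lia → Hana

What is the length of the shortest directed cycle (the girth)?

2

For each vertex v, BFS finds the shortest path from v back to v.
The shortest such closed walk is Max → Nia → Max, length 2.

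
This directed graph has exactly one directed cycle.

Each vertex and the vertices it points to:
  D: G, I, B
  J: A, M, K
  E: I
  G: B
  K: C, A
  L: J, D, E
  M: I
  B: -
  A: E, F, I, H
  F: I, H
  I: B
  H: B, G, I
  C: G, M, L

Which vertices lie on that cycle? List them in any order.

DFS with gray/black marking from C:
C gray
  G gray
    B gray
    B black
  G black
  M gray
    I gray
      I→B: B black — skip
    I black
  M black
  L gray
    J gray
      A gray
        E gray
          E→I: I black — skip
        E black
        F gray
          F→I: I black — skip
          H gray
            H→B: B black — skip
            H→G: G black — skip
            H→I: I black — skip
          H black
        F black
        A→I: I black — skip
        A→H: H black — skip
      A black
      J→M: M black — skip
      K gray
        K→C: C is gray → back edge
Back edge closes the cycle C → L → J → K → C; its vertices are {C, J, K, L}.

C, J, K, L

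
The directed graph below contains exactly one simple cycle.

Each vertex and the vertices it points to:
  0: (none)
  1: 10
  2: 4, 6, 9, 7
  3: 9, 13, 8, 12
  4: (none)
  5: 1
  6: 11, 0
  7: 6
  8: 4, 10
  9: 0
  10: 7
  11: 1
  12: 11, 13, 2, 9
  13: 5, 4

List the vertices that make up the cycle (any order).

DFS with gray/black marking from 7:
7 gray
  6 gray
    11 gray
      1 gray
        10 gray
          10→7: 7 is gray → back edge
Back edge closes the cycle 7 → 6 → 11 → 1 → 10 → 7; its vertices are {1, 6, 7, 10, 11}.

1, 6, 7, 10, 11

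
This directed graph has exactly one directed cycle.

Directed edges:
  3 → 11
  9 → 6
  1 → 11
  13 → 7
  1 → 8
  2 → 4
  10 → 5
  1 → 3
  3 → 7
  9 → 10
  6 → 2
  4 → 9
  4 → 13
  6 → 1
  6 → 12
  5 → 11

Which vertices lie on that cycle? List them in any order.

2, 4, 6, 9

DFS with gray/black marking from 9:
9 gray
  10 gray
    5 gray
      11 gray
      11 black
    5 black
  10 black
  6 gray
    2 gray
      4 gray
        4→9: 9 is gray → back edge
Back edge closes the cycle 9 → 6 → 2 → 4 → 9; its vertices are {2, 4, 6, 9}.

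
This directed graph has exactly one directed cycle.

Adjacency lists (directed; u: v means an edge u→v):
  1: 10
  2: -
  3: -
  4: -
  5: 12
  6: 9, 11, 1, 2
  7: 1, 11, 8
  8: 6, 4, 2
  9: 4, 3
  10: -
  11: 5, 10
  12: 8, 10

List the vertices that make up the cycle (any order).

5, 6, 8, 11, 12

DFS with gray/black marking from 8:
8 gray
  6 gray
    9 gray
      4 gray
      4 black
      3 gray
      3 black
    9 black
    11 gray
      5 gray
        12 gray
          12→8: 8 is gray → back edge
Back edge closes the cycle 8 → 6 → 11 → 5 → 12 → 8; its vertices are {5, 6, 8, 11, 12}.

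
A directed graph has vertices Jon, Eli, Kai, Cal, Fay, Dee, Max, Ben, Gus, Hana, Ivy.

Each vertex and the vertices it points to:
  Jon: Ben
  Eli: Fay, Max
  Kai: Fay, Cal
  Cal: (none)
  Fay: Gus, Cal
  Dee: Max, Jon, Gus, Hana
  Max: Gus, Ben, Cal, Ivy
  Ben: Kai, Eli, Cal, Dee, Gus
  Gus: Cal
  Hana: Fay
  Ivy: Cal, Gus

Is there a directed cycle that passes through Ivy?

No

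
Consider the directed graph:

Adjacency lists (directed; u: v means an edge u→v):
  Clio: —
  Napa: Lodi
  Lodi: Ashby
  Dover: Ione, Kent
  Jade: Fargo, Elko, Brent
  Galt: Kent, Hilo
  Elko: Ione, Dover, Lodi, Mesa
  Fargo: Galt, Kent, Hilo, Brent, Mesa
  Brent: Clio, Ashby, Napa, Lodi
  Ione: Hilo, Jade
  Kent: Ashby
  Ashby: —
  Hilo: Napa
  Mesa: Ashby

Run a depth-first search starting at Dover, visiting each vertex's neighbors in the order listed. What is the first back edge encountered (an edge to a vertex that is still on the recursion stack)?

Elko→Ione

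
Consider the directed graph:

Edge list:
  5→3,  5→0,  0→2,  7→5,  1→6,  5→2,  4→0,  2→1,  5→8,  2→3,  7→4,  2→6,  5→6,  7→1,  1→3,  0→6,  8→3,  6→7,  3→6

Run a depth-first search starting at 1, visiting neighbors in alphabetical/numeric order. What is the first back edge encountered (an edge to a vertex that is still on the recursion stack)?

7->1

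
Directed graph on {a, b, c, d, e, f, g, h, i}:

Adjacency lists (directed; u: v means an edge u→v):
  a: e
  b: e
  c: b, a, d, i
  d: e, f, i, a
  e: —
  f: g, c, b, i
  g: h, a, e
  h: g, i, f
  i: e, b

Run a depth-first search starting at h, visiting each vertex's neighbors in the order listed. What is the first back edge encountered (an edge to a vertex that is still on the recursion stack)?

DFS from h (visiting each vertex's neighbors in the order listed); mark gray on enter, black on exit:
h gray
  g gray
    g→h: h is gray → back edge
First back edge: g → h.

g->h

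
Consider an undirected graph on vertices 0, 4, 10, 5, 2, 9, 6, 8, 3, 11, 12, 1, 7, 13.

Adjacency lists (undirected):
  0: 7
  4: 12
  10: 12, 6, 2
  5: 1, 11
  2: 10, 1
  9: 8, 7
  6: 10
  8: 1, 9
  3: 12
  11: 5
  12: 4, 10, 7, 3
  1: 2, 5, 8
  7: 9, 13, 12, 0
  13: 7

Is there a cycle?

Yes

DFS, tracking each vertex's parent; an edge to a visited non-parent vertex closes a cycle.
Start from 5:
visit 5 (parent –)
  visit 1 (parent 5)
    visit 2 (parent 1)
      visit 10 (parent 2)
        visit 12 (parent 10)
          visit 4 (parent 12)
            4–12: parent, skip
          12–10: parent, skip
          visit 7 (parent 12)
            visit 9 (parent 7)
              visit 8 (parent 9)
                8–1: 1 visited and ≠ parent → cycle
Cycle: 1 – 2 – 10 – 12 – 7 – 9 – 8 – 1.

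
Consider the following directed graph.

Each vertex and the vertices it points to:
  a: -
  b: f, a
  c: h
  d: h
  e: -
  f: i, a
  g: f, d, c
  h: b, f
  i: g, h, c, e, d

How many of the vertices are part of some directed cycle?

7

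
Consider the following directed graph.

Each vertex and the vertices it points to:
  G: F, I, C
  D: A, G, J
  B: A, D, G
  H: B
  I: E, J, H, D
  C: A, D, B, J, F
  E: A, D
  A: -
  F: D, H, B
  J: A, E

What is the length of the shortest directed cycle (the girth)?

3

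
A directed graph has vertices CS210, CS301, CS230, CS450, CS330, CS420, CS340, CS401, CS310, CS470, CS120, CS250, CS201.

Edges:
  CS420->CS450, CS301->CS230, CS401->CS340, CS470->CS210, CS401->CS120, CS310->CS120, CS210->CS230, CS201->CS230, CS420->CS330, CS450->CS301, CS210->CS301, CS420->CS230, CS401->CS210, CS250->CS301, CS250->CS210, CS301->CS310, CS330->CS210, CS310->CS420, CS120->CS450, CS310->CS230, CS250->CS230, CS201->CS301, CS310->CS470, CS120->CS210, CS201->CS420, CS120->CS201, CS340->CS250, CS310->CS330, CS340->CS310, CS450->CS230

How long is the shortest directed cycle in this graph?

4

For each vertex v, BFS finds the shortest path from v back to v.
The shortest such closed walk is CS120 → CS450 → CS301 → CS310 → CS120, length 4.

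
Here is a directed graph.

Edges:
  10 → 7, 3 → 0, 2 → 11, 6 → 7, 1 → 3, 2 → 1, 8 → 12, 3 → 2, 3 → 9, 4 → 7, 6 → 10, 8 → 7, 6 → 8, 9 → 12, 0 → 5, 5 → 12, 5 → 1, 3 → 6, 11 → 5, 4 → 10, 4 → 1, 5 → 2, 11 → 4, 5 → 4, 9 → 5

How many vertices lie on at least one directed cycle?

8

A vertex is on a directed cycle iff it belongs to a strongly connected component of size ≥ 2 (or has a self-loop).
The vertices on cycles are {0, 1, 2, 3, 4, 5, 9, 11} — 8 in total.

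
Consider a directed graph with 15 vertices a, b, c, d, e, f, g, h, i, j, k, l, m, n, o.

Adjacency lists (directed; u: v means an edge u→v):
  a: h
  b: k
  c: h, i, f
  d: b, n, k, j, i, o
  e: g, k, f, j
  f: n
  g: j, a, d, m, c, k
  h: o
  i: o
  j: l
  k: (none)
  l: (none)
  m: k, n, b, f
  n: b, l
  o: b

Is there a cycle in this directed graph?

No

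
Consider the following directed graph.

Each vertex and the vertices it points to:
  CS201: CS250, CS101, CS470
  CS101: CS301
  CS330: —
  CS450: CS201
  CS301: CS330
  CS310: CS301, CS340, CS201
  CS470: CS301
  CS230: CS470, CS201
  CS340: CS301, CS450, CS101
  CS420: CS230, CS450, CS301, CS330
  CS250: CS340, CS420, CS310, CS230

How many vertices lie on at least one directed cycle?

7

A vertex is on a directed cycle iff it belongs to a strongly connected component of size ≥ 2 (or has a self-loop).
The vertices on cycles are {CS201, CS230, CS250, CS310, CS340, CS420, CS450} — 7 in total.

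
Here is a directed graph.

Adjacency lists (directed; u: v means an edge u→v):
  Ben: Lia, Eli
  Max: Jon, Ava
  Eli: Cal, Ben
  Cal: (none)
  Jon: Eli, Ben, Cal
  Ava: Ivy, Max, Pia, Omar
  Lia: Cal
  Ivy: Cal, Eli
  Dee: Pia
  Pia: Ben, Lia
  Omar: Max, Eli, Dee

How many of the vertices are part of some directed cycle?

5

A vertex is on a directed cycle iff it belongs to a strongly connected component of size ≥ 2 (or has a self-loop).
The vertices on cycles are {Ava, Ben, Eli, Max, Omar} — 5 in total.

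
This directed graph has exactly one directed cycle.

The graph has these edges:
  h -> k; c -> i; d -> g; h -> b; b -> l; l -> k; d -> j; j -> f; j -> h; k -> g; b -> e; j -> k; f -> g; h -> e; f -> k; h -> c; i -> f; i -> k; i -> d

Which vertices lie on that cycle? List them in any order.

DFS with gray/black marking from h:
h gray
  k gray
    g gray
    g black
  k black
  e gray
  e black
  c gray
    i gray
      i→k: k black — skip
      f gray
        f→g: g black — skip
        f→k: k black — skip
      f black
      d gray
        d→g: g black — skip
        j gray
          j→k: k black — skip
          j→f: f black — skip
          j→h: h is gray → back edge
Back edge closes the cycle h → c → i → d → j → h; its vertices are {c, d, h, i, j}.

c, d, h, i, j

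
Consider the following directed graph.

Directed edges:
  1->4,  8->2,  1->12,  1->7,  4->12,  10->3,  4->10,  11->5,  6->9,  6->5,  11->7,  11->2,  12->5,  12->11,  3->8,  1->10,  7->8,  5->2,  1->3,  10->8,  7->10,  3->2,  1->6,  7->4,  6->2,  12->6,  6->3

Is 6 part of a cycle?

No

6 lies on a cycle iff there is a path from 6 back to itself.
Exploring from 6, it never reaches itself; equivalently, its strongly connected component is a singleton.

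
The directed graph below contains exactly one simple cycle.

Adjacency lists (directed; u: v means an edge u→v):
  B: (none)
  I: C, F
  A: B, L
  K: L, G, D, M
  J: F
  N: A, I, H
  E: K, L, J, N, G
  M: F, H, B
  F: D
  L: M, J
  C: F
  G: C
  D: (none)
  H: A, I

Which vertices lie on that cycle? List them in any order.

A, H, L, M

DFS with gray/black marking from H:
H gray
  A gray
    B gray
    B black
    L gray
      M gray
        F gray
          D gray
          D black
        F black
        M→H: H is gray → back edge
Back edge closes the cycle H → A → L → M → H; its vertices are {A, H, L, M}.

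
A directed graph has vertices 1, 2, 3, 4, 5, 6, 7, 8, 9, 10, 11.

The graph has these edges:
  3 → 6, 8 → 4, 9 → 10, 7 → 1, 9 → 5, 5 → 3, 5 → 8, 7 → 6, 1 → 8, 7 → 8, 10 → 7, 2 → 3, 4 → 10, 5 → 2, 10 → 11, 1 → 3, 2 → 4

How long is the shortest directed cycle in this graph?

4

For each vertex v, BFS finds the shortest path from v back to v.
The shortest such closed walk is 10 → 7 → 8 → 4 → 10, length 4.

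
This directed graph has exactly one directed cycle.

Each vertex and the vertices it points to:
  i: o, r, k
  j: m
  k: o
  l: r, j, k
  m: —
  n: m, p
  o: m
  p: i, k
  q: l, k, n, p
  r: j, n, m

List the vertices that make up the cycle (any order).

i, n, p, r

DFS with gray/black marking from n:
n gray
  m gray
  m black
  p gray
    i gray
      o gray
        o→m: m black — skip
      o black
      r gray
        j gray
          j→m: m black — skip
        j black
        r→n: n is gray → back edge
Back edge closes the cycle n → p → i → r → n; its vertices are {i, n, p, r}.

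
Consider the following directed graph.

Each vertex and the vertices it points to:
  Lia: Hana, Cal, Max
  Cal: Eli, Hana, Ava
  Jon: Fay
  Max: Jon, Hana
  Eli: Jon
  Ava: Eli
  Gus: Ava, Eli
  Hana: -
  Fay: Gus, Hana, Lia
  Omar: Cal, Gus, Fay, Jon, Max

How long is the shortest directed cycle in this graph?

For each vertex v, BFS finds the shortest path from v back to v.
The shortest such closed walk is Fay → Gus → Eli → Jon → Fay, length 4.

4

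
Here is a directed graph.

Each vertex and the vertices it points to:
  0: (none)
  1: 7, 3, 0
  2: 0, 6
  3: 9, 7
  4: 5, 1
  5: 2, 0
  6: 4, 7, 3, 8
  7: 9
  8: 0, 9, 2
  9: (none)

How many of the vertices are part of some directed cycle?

5

A vertex is on a directed cycle iff it belongs to a strongly connected component of size ≥ 2 (or has a self-loop).
The vertices on cycles are {2, 4, 5, 6, 8} — 5 in total.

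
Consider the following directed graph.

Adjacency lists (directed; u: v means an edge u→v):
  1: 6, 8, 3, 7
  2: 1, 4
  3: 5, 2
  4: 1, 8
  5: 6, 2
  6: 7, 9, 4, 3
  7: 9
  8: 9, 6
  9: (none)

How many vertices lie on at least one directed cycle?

A vertex is on a directed cycle iff it belongs to a strongly connected component of size ≥ 2 (or has a self-loop).
The vertices on cycles are {1, 2, 3, 4, 5, 6, 8} — 7 in total.

7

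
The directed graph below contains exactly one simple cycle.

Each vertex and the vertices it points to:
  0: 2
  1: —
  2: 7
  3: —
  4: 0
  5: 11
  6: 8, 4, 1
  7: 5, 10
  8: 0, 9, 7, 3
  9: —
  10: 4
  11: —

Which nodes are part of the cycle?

DFS with gray/black marking from 7:
7 gray
  5 gray
    11 gray
    11 black
  5 black
  10 gray
    4 gray
      0 gray
        2 gray
          2→7: 7 is gray → back edge
Back edge closes the cycle 7 → 10 → 4 → 0 → 2 → 7; its vertices are {0, 2, 4, 7, 10}.

0, 2, 4, 7, 10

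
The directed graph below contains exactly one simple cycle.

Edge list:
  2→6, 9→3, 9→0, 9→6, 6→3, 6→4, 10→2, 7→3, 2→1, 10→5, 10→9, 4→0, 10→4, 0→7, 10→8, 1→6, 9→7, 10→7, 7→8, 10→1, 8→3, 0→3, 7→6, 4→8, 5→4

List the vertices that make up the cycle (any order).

DFS with gray/black marking from 0:
0 gray
  7 gray
    6 gray
      4 gray
        8 gray
          3 gray
          3 black
        8 black
        4→0: 0 is gray → back edge
Back edge closes the cycle 0 → 7 → 6 → 4 → 0; its vertices are {0, 4, 6, 7}.

0, 4, 6, 7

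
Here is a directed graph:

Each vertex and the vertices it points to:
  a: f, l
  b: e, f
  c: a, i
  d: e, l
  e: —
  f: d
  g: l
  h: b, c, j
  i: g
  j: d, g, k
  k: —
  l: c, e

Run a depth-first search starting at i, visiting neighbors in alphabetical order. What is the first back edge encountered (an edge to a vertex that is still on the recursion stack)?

DFS from i (visiting neighbors in alphabetical order); mark gray on enter, black on exit:
i gray
  g gray
    l gray
      c gray
        a gray
          f gray
            d gray
              e gray
              e black
              d→l: l is gray → back edge
First back edge: d → l.

d→l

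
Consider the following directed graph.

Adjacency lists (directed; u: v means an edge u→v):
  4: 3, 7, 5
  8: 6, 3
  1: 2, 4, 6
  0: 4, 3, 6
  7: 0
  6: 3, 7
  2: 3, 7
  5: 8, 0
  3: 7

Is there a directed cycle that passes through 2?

2 lies on a cycle iff there is a path from 2 back to itself.
Exploring from 2, it never reaches itself; equivalently, its strongly connected component is a singleton.

No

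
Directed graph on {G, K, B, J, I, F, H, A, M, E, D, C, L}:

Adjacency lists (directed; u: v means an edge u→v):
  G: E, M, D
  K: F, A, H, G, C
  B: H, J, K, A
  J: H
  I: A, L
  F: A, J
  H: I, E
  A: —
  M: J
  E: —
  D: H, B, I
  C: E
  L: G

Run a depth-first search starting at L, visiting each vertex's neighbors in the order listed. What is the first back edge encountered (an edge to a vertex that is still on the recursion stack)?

DFS from L (visiting each vertex's neighbors in the order listed); mark gray on enter, black on exit:
L gray
  G gray
    E gray
    E black
    M gray
      J gray
        H gray
          I gray
            A gray
            A black
            I→L: L is gray → back edge
First back edge: I → L.

I→L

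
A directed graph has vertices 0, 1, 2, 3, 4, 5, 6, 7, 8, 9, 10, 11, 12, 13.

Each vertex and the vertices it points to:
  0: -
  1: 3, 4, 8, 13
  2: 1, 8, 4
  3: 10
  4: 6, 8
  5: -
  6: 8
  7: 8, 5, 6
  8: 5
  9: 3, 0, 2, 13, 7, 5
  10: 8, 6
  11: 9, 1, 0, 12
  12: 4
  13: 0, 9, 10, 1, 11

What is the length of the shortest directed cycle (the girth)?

2

For each vertex v, BFS finds the shortest path from v back to v.
The shortest such closed walk is 9 → 13 → 9, length 2.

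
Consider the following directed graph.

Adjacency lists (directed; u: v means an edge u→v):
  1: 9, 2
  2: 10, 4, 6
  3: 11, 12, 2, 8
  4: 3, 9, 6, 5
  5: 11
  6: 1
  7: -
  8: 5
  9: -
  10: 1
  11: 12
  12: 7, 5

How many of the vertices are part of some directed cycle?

A vertex is on a directed cycle iff it belongs to a strongly connected component of size ≥ 2 (or has a self-loop).
The vertices on cycles are {1, 2, 3, 4, 5, 6, 10, 11, 12} — 9 in total.

9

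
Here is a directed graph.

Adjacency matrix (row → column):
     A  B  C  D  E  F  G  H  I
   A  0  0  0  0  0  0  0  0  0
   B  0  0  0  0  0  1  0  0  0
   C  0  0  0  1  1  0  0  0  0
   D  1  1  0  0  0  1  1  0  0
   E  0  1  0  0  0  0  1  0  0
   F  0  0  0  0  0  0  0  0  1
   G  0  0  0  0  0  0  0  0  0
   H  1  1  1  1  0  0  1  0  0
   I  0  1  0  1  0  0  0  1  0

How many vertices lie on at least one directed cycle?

7

A vertex is on a directed cycle iff it belongs to a strongly connected component of size ≥ 2 (or has a self-loop).
The vertices on cycles are {B, C, D, E, F, H, I} — 7 in total.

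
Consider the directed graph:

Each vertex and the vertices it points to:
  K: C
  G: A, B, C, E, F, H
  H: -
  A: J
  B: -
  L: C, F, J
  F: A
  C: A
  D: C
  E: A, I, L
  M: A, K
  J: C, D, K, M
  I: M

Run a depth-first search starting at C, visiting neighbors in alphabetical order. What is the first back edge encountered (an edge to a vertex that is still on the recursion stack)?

J->C

DFS from C (visiting neighbors in alphabetical order); mark gray on enter, black on exit:
C gray
  A gray
    J gray
      J→C: C is gray → back edge
First back edge: J → C.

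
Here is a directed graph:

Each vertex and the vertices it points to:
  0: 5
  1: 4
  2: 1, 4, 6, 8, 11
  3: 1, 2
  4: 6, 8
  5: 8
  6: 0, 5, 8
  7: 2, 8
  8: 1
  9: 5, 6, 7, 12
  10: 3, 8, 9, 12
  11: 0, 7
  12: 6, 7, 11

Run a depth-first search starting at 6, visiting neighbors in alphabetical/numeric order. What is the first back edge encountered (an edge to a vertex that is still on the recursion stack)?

4→6

DFS from 6 (visiting neighbors in alphabetical/numeric order); mark gray on enter, black on exit:
6 gray
  0 gray
    5 gray
      8 gray
        1 gray
          4 gray
            4→6: 6 is gray → back edge
First back edge: 4 → 6.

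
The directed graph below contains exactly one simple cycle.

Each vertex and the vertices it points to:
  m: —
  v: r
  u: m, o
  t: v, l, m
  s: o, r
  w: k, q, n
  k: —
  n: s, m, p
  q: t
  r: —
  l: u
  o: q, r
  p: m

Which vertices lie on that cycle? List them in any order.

l, o, q, t, u

DFS with gray/black marking from q:
q gray
  t gray
    v gray
      r gray
      r black
    v black
    l gray
      u gray
        m gray
        m black
        o gray
          o→q: q is gray → back edge
Back edge closes the cycle q → t → l → u → o → q; its vertices are {l, o, q, t, u}.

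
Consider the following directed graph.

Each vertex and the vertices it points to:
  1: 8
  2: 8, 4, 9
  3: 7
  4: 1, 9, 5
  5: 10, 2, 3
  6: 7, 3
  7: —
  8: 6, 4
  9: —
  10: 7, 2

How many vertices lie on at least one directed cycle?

A vertex is on a directed cycle iff it belongs to a strongly connected component of size ≥ 2 (or has a self-loop).
The vertices on cycles are {1, 2, 4, 5, 8, 10} — 6 in total.

6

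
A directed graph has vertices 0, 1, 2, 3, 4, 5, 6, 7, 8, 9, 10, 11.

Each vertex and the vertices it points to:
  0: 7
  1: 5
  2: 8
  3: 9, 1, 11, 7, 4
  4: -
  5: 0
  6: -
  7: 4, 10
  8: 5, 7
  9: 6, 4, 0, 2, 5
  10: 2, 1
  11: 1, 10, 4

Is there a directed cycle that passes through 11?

11 lies on a cycle iff there is a path from 11 back to itself.
Exploring from 11, it never reaches itself; equivalently, its strongly connected component is a singleton.

No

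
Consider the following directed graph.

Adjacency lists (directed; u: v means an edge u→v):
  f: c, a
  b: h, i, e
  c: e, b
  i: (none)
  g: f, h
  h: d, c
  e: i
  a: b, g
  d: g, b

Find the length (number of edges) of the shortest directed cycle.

3

For each vertex v, BFS finds the shortest path from v back to v.
The shortest such closed walk is g → h → d → g, length 3.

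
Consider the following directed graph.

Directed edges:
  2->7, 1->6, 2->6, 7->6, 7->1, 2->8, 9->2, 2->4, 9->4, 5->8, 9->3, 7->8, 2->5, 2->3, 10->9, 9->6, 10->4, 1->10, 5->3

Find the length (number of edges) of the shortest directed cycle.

5

For each vertex v, BFS finds the shortest path from v back to v.
The shortest such closed walk is 10 → 9 → 2 → 7 → 1 → 10, length 5.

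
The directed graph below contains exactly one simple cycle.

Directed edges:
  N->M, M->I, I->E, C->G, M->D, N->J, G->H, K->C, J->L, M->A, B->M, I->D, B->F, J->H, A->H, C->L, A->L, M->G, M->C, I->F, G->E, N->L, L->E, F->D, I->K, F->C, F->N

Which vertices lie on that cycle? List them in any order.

DFS with gray/black marking from M:
M gray
  I gray
    D gray
    D black
    K gray
      C gray
        G gray
          E gray
          E black
          H gray
          H black
        G black
        L gray
          L→E: E black — skip
        L black
      C black
    K black
    F gray
      F→C: C black — skip
      N gray
        J gray
          J→H: H black — skip
          J→L: L black — skip
        J black
        N→L: L black — skip
        N→M: M is gray → back edge
Back edge closes the cycle M → I → F → N → M; its vertices are {F, I, M, N}.

F, I, M, N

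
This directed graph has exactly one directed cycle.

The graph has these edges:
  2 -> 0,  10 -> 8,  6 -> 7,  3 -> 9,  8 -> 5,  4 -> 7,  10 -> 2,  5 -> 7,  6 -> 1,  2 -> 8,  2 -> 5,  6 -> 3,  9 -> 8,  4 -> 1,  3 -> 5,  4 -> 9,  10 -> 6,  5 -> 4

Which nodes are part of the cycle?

4, 5, 8, 9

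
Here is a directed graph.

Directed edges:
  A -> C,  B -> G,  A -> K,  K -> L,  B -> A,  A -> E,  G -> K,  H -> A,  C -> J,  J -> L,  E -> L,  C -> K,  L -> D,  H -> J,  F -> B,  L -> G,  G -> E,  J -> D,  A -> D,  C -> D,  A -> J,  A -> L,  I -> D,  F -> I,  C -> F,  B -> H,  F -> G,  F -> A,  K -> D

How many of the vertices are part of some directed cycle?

A vertex is on a directed cycle iff it belongs to a strongly connected component of size ≥ 2 (or has a self-loop).
The vertices on cycles are {A, B, C, E, F, G, H, K, L} — 9 in total.

9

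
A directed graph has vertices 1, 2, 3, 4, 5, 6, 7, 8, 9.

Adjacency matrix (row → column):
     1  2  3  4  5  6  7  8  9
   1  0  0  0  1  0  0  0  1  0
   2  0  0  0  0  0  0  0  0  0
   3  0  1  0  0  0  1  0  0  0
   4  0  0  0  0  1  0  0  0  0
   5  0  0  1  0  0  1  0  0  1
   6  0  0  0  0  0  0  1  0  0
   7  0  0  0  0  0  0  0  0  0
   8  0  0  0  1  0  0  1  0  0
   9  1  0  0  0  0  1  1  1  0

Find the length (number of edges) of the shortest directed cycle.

For each vertex v, BFS finds the shortest path from v back to v.
The shortest such closed walk is 5 → 9 → 1 → 4 → 5, length 4.

4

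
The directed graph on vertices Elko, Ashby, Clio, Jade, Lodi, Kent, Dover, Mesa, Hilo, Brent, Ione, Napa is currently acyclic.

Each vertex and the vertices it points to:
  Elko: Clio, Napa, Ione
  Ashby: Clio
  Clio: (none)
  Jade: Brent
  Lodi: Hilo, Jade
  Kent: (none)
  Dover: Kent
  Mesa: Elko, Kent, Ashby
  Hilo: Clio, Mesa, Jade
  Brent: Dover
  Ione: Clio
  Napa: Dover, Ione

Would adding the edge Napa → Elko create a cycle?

Adding Napa→Elko creates a cycle iff Elko can already reach Napa.
Path from Elko: Elko → Napa.
So Elko → … → Napa → Elko is a cycle.

Yes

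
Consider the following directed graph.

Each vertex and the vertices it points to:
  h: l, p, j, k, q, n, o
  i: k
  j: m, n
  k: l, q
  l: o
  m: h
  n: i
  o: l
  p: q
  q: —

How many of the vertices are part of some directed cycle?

A vertex is on a directed cycle iff it belongs to a strongly connected component of size ≥ 2 (or has a self-loop).
The vertices on cycles are {h, j, l, m, o} — 5 in total.

5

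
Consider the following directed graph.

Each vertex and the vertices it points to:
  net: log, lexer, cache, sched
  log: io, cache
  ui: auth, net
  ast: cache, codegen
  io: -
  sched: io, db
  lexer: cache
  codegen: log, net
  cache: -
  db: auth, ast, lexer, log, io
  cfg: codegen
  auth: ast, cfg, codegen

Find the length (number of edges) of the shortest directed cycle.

5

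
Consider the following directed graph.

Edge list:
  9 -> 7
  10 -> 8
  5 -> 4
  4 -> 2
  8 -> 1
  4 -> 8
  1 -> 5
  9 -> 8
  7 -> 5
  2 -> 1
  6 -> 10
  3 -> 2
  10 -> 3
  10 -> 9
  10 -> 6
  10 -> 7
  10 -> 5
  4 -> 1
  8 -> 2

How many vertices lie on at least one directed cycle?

7

A vertex is on a directed cycle iff it belongs to a strongly connected component of size ≥ 2 (or has a self-loop).
The vertices on cycles are {1, 2, 4, 5, 6, 8, 10} — 7 in total.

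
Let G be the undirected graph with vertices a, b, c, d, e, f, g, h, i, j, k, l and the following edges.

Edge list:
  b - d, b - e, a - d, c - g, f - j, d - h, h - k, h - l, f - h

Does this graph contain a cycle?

DFS, tracking each vertex's parent; an edge to a visited non-parent vertex closes a cycle.
Start from g:
visit g (parent –)
  visit c (parent g)
    c–g: parent, skip
visit a (parent –)
  visit d (parent a)
    visit h (parent d)
      visit k (parent h)
        k–h: parent, skip
      visit l (parent h)
        l–h: parent, skip
      visit f (parent h)
        visit j (parent f)
          j–f: parent, skip
        f–h: parent, skip
      h–d: parent, skip
    visit b (parent d)
      visit e (parent b)
        e–b: parent, skip
      b–d: parent, skip
    d–a: parent, skip
visit i (parent –)
No non-parent visited neighbor found — the graph is a forest.

No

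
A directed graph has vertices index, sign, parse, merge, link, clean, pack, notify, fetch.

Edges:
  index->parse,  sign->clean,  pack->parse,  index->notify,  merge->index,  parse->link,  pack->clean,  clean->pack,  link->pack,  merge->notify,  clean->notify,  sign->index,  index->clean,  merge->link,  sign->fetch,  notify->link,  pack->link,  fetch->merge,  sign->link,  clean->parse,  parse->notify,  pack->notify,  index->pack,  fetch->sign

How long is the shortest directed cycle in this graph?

For each vertex v, BFS finds the shortest path from v back to v.
The shortest such closed walk is sign → fetch → sign, length 2.

2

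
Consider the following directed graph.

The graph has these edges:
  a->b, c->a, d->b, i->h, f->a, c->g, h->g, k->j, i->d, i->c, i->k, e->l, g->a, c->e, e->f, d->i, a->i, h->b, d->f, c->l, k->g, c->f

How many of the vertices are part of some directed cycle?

A vertex is on a directed cycle iff it belongs to a strongly connected component of size ≥ 2 (or has a self-loop).
The vertices on cycles are {a, c, d, e, f, g, h, i, k} — 9 in total.

9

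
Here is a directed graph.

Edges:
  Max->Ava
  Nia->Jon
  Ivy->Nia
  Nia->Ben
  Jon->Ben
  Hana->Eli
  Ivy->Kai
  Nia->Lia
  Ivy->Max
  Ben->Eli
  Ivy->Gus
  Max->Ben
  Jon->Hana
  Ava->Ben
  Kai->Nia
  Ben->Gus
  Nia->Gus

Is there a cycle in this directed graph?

DFS with white/gray/black marking, starting from Kai:
Kai gray
  Nia gray
    Gus gray
    Gus black
    Ben gray
      Eli gray
      Eli black
      Ben→Gus: Gus black — skip
    Ben black
    Jon gray
      Hana gray
        Hana→Eli: Eli black — skip
      Hana black
      Jon→Ben: Ben black — skip
    Jon black
    Lia gray
    Lia black
  Nia black
Kai black
Ava gray
  Ava→Ben: Ben black — skip
Ava black
Ivy gray
  Ivy→Kai: Kai black — skip
  Ivy→Nia: Nia black — skip
  Ivy→Gus: Gus black — skip
  Max gray
    Max→Ben: Ben black — skip
    Max→Ava: Ava black — skip
  Max black
Ivy black
Every edge goes to a white or black vertex — no back edge, so the graph is acyclic.

No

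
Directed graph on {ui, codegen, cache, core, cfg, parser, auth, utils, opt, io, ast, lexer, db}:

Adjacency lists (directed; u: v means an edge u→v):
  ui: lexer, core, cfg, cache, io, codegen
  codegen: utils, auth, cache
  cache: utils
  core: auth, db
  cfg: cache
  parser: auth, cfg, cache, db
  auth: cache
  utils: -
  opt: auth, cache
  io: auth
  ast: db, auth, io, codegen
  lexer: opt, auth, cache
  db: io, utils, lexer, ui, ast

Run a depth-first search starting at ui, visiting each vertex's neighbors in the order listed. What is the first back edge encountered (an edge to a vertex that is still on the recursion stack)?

DFS from ui (visiting each vertex's neighbors in the order listed); mark gray on enter, black on exit:
ui gray
  lexer gray
    opt gray
      auth gray
        cache gray
          utils gray
          utils black
        cache black
      auth black
      opt→cache: cache black — skip
    opt black
    lexer→auth: auth black — skip
    lexer→cache: cache black — skip
  lexer black
  core gray
    core→auth: auth black — skip
    db gray
      io gray
        io→auth: auth black — skip
      io black
      db→utils: utils black — skip
      db→lexer: lexer black — skip
      db→ui: ui is gray → back edge
First back edge: db → ui.

db->ui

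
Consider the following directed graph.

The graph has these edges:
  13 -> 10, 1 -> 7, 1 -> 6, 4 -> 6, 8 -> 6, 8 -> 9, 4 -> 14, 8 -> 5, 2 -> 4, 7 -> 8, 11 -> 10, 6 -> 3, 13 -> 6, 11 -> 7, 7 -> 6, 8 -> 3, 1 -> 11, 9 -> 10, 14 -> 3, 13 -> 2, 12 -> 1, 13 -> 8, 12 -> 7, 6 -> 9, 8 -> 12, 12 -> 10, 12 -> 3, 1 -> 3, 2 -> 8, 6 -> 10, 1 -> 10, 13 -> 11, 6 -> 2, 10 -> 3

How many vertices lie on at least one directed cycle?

8

A vertex is on a directed cycle iff it belongs to a strongly connected component of size ≥ 2 (or has a self-loop).
The vertices on cycles are {1, 2, 4, 6, 7, 8, 11, 12} — 8 in total.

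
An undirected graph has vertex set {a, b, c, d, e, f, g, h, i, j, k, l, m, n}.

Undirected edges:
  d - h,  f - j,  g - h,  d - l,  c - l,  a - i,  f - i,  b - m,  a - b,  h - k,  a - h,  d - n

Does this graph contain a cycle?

No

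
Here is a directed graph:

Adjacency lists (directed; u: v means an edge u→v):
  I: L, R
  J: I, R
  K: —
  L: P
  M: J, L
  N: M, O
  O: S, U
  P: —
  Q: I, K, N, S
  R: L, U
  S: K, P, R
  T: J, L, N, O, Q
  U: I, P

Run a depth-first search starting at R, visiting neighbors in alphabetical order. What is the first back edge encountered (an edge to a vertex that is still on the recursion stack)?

I→R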